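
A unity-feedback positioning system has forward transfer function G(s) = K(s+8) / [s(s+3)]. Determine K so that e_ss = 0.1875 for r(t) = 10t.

20

G(s) has one factor of s in the denominator, so the system is type 1.
K_v = lim_{s→0} s·G(s) = K·8 / (3) = (8/3)·K.
e_ss = 10/K_v = 0.1875 ⇒ K_v = 160/3 ⇒ K = (160/3)/(8/3) = 20.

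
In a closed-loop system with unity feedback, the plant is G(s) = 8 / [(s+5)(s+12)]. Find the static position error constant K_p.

System type = 0 (no poles at s=0).
K_p = lim_{s→0} G(s) = 8 / (5·12) = 2/15.

2/15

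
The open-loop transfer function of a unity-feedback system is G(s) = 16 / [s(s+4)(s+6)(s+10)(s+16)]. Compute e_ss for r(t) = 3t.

720

G(s) has one factor of s in the denominator, so the system is type 1.
K_v = lim_{s→0} s·G(s) = 16 / (4·6·10·16) = 1/240.
e_ss = 3/K_v = 3/(1/240) = 720.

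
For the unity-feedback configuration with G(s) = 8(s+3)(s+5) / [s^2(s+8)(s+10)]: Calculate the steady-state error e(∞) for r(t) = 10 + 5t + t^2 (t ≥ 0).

System type = 2 (two poles at s=0). Taking each input component in turn:
  • 10: tracked with zero error.
  • 5t: tracked with zero error.
  • t^2: e_ss = 2/K_a with K_a=1.5 → 4/3.
Total e_ss = 4/3.

4/3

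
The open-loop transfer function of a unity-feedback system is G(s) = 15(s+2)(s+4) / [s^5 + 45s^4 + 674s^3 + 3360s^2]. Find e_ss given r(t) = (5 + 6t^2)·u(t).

336

Factoring s^2 from the denominator leaves a polynomial with constant term 3360, so the system is type 2. By superposition:
  • 5: tracked with zero error.
  • 6t^2: e_ss = 12/K_a with K_a=1/28 → 336.
Total e_ss = 336.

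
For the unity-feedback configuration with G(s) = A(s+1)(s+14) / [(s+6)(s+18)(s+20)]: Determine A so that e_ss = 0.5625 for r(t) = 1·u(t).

120

G(s) has no factors of s in the denominator, so the system is type 0.
K_p = lim_{s→0} G(s) = A·1·14 / (6·18·20) = (7/1080)·A.
e_ss = 1/(1 + K_p) = 0.5625 ⇒ 1 + (7/1080)·A = 16/9 ⇒ A = 120.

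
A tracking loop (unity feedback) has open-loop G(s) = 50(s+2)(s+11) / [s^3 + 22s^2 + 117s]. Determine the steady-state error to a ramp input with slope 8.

Factoring s from the denominator leaves a polynomial with constant term 117, so the system is type 1.
K_v = lim_{s→0} s·G(s) = 50·2·11 / 117 = 1100/117.
e_ss = 8/K_v = 8/(1100/117) = 234/275.

234/275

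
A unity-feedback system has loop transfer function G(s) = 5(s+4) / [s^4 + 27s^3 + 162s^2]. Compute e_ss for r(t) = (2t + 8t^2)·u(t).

Lowest-order denominator term is 162s^2, so the open loop has 2 poles at the origin → type 2 system. Treating each term separately:
  • 2t: tracked with zero error.
  • 8t^2: e_ss = 16/K_a with K_a=10/81 → 129.6.
Total e_ss = 129.6.

129.6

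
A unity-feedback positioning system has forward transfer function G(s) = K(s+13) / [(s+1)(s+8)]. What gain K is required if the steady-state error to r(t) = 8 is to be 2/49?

G(s) has no factors of s in the denominator, so the system is type 0.
K_p = lim_{s→0} G(s) = K·13 / (1·8) = 1.625·K.
e_ss = 8/(1 + K_p) = 2/49 ⇒ 1 + 1.625·K = 196 ⇒ K = 120.

120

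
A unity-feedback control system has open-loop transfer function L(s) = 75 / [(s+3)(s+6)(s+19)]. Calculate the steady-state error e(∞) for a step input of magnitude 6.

684/139

No free integrators in L(s): this is a type 0 system.
K_p = lim_{s→0} L(s) = 75 / (3·6·19) = 25/114.
e_ss = 6/(1 + K_p) = 6/(139/114) = 684/139.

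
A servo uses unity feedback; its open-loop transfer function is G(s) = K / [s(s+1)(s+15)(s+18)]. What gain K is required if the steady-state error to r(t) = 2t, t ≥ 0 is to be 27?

20

System type = 1 (one pole at s=0).
K_v = lim_{s→0} s·G(s) = K / (1·15·18) = (1/270)·K.
e_ss = 2/K_v = 27 ⇒ K_v = 2/27 ⇒ K = (2/27)/(1/270) = 20.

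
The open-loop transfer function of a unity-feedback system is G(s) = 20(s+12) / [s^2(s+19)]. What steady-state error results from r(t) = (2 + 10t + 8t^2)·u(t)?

Two free integrators in G(s): this is a type 2 system. By superposition:
  • 2: tracked with zero error.
  • 10t: tracked with zero error.
  • 8t^2: e_ss = 16/K_a with K_a=240/19 → 19/15.
Total e_ss = 19/15.

19/15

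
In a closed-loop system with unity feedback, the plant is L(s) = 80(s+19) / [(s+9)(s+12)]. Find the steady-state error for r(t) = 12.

System type = 0 (no poles at s=0).
K_p = lim_{s→0} L(s) = 80·19 / (9·12) = 380/27.
e_ss = 12/(1 + K_p) = 12/(407/27) = 324/407.

324/407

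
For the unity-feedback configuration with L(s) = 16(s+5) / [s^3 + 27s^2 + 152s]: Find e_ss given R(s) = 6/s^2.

11.4

The denominator has no term below 152s — 1 pole at s=0, type 1.
K_v = lim_{s→0} s·L(s) = 16·5 / 152 = 10/19.
e_ss = 6/K_v = 6/(10/19) = 11.4.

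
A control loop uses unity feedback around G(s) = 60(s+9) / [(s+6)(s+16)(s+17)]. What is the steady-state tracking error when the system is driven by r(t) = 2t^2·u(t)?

The open loop has no poles at the origin → type 0 system.
K_a = lim_{s→0} s^2·G(s) = 0; the steady-state error to this parabolic input grows without bound.

infinity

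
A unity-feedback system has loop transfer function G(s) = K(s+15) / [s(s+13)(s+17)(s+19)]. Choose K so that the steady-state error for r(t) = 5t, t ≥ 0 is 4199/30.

System type = 1 (one pole at s=0).
K_v = lim_{s→0} s·G(s) = K·15 / (13·17·19) = (15/4199)·K.
e_ss = 5/K_v = 4199/30 ⇒ K_v = 150/4199 ⇒ K = (150/4199)/(15/4199) = 10.

10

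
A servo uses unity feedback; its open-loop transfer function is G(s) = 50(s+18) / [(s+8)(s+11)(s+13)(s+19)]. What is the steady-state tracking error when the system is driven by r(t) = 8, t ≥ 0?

No free integrators in G(s): this is a type 0 system.
K_p = lim_{s→0} G(s) = 50·18 / (8·11·13·19) = 225/5434.
e_ss = 8/(1 + K_p) = 8/(5659/5434) = 43472/5659.

43472/5659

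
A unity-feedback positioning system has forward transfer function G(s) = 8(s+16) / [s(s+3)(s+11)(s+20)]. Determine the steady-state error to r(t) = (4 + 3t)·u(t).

495/32

The open loop has one pole at the origin → type 1 system. Treating each term separately:
  • 4: tracked with zero error.
  • 3t: e_ss = 3/K_v with K_v=32/165 → 495/32.
Total e_ss = 495/32.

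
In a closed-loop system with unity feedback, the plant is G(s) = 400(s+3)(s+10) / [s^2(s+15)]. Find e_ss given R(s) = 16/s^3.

G(s) has two factors of s in the denominator, so the system is type 2.
K_a = lim_{s→0} s^2·G(s) = 400·3·10 / (15) = 800.
r(t) = 8t^2 gives R(s) = 16/s^3.
e_ss = 16/K_a = 16/800 = 0.02.

0.02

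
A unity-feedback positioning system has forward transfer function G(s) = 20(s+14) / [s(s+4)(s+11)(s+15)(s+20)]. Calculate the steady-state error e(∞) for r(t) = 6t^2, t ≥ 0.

infinity

G(s) has one factor of s in the denominator, so the system is type 1.
K_a = lim_{s→0} s^2·G(s) = 0; the steady-state error to this parabolic input grows without bound.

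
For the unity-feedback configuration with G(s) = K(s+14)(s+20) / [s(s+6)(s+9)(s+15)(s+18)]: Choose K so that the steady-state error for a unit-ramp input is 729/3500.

250

G(s) has one factor of s in the denominator, so the system is type 1.
K_v = lim_{s→0} s·G(s) = K·14·20 / (6·9·15·18) = (14/729)·K.
e_ss = 1/K_v = 729/3500 ⇒ K_v = 3500/729 ⇒ K = (3500/729)/(14/729) = 250.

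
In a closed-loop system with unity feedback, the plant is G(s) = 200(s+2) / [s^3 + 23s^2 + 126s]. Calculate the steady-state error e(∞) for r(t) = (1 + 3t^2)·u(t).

infinity

Factoring s from the denominator leaves a polynomial with constant term 126, so the system is type 1. By superposition:
  • 1: tracked with zero error.
  • 3t^2: a type-1 system cannot track it, e_ss → ∞.
The unbounded component dominates.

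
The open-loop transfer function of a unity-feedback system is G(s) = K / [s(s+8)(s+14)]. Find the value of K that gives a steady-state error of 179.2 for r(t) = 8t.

5

One free integrator in G(s): this is a type 1 system.
K_v = lim_{s→0} s·G(s) = K / (8·14) = (1/112)·K.
e_ss = 8/K_v = 179.2 ⇒ K_v = 5/112 ⇒ K = (5/112)/(1/112) = 5.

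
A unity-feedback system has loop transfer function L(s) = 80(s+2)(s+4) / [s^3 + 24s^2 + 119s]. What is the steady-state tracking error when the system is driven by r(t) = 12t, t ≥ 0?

Lowest-order denominator term is 119s, so the open loop has 1 pole at the origin → type 1 system.
K_v = lim_{s→0} s·L(s) = 80·2·4 / 119 = 640/119.
e_ss = 12/K_v = 12/(640/119) = 357/160.

357/160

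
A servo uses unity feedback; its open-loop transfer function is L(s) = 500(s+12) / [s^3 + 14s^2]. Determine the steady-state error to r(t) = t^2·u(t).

Factoring s^2 from the denominator leaves a polynomial with constant term 14, so the system is type 2.
K_a = lim_{s→0} s^2·L(s) = 500·12 / 14 = 3000/7.
r(t) = t^2 gives R(s) = 2/s^3.
e_ss = 2/K_a = 2/(3000/7) = 7/1500.

7/1500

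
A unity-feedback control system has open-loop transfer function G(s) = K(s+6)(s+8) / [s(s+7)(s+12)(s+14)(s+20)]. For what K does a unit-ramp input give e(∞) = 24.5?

20

System type = 1 (one pole at s=0).
K_v = lim_{s→0} s·G(s) = K·6·8 / (7·12·14·20) = (1/490)·K.
e_ss = 1/K_v = 24.5 ⇒ K_v = 2/49 ⇒ K = (2/49)/(1/490) = 20.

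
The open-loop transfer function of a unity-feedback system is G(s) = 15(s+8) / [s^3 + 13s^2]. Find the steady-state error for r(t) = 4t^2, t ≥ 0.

The denominator has no term below 13s^2 — 2 poles at s=0, type 2.
K_a = lim_{s→0} s^2·G(s) = 15·8 / 13 = 120/13.
r(t) = 4t^2 gives R(s) = 8/s^3.
e_ss = 8/K_a = 8/(120/13) = 13/15.

13/15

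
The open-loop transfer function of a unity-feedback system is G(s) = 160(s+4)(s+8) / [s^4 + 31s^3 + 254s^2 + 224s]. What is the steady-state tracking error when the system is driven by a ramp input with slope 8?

Lowest-order denominator term is 224s, so the open loop has 1 pole at the origin → type 1 system.
K_v = lim_{s→0} s·G(s) = 160·4·8 / 224 = 160/7.
e_ss = 8/K_v = 8/(160/7) = 0.35.

0.35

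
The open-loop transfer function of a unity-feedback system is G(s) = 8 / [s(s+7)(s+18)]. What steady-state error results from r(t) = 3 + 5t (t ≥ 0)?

System type = 1 (one pole at s=0). Taking each input component in turn:
  • 3: tracked with zero error.
  • 5t: e_ss = 5/K_v with K_v=4/63 → 78.75.
Total e_ss = 78.75.

78.75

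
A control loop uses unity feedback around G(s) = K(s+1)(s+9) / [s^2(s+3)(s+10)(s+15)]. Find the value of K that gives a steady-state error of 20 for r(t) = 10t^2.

The open loop has two poles at the origin → type 2 system.
K_a = lim_{s→0} s^2·G(s) = K·1·9 / (3·10·15) = 0.02·K.
e_ss = 20/K_a = 20 ⇒ K_a = 1 ⇒ K = 1/0.02 = 50.

50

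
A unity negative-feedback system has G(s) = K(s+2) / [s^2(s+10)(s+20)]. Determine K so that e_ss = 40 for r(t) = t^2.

G(s) has two factors of s in the denominator, so the system is type 2.
K_a = lim_{s→0} s^2·G(s) = K·2 / (10·20) = 0.01·K.
e_ss = 2/K_a = 40 ⇒ K_a = 0.05 ⇒ K = 0.05/0.01 = 5.

5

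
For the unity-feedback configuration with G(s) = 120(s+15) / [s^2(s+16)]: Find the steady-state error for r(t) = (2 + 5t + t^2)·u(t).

4/225

Two free integrators in G(s): this is a type 2 system. Taking each input component in turn:
  • 2: tracked with zero error.
  • 5t: tracked with zero error.
  • t^2: e_ss = 2/K_a with K_a=112.5 → 4/225.
Total e_ss = 4/225.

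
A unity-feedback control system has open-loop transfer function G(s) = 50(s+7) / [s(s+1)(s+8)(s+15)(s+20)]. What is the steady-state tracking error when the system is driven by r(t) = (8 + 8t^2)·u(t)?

One free integrator in G(s): this is a type 1 system. Treating each term separately:
  • 8: tracked with zero error.
  • 8t^2: a type-1 system cannot track it, e_ss → ∞.
The unbounded component dominates.

infinity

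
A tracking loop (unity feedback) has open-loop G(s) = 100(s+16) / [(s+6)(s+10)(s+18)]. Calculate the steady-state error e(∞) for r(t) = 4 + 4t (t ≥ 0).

System type = 0 (no poles at s=0). By superposition:
  • 4: e_ss = 4/(1+K_p) with K_p=40/27 → 108/67.
  • 4t: a type-0 system cannot track it, e_ss → ∞.
The unbounded component dominates.

infinity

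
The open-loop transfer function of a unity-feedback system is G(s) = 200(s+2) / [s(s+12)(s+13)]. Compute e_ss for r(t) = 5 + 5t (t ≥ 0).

1.95

System type = 1 (one pole at s=0). Taking each input component in turn:
  • 5: tracked with zero error.
  • 5t: e_ss = 5/K_v with K_v=100/39 → 1.95.
Total e_ss = 1.95.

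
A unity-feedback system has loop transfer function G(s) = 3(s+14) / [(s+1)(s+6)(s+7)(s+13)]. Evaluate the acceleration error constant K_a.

0

G(s) has no factors of s in the denominator, so the system is type 0.
K_a = lim_{s→0} s^2·G(s) = 0 (the extra factor of s kills the finite limit).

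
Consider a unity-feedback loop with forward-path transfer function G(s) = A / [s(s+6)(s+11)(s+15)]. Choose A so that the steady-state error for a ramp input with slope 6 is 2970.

2

The open loop has one pole at the origin → type 1 system.
K_v = lim_{s→0} s·G(s) = A / (6·11·15) = (1/990)·A.
e_ss = 6/K_v = 2970 ⇒ K_v = 1/495 ⇒ A = (1/495)/(1/990) = 2.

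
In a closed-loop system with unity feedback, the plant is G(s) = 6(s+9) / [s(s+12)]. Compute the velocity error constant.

4.5

One free integrator in G(s): this is a type 1 system.
K_v = lim_{s→0} s·G(s) = 6·9 / (12) = 4.5.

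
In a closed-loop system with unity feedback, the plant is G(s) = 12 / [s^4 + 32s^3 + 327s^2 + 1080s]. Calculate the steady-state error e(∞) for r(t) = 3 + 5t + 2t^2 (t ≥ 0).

infinity

Lowest-order denominator term is 1080s, so the open loop has 1 pole at the origin → type 1 system. By superposition:
  • 3: tracked with zero error.
  • 5t: e_ss = 5/K_v with K_v=1/90 → 450.
  • 2t^2: a type-1 system cannot track it, e_ss → ∞.
The unbounded component dominates.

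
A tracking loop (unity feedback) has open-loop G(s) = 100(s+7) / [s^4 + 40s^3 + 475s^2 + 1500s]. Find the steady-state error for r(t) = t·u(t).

Factoring s from the denominator leaves a polynomial with constant term 1500, so the system is type 1.
K_v = lim_{s→0} s·G(s) = 100·7 / 1500 = 7/15.
e_ss = 1/K_v = 1/(7/15) = 15/7.

15/7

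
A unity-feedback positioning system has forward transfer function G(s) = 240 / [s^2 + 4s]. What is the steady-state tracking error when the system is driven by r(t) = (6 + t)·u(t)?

The denominator has no term below 4s — 1 pole at s=0, type 1. Treating each term separately:
  • 6: tracked with zero error.
  • t: e_ss = 1/K_v with K_v=60 → 1/60.
Total e_ss = 1/60.

1/60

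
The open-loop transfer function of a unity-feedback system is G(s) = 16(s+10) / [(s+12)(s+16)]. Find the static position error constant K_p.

5/6

System type = 0 (no poles at s=0).
K_p = lim_{s→0} G(s) = 16·10 / (12·16) = 5/6.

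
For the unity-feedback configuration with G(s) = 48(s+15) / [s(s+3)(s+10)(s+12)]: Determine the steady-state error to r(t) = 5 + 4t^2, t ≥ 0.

infinity

System type = 1 (one pole at s=0). Taking each input component in turn:
  • 5: tracked with zero error.
  • 4t^2: a type-1 system cannot track it, e_ss → ∞.
The unbounded component dominates.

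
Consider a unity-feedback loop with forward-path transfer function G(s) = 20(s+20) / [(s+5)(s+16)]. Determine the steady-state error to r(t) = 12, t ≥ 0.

2

The open loop has no poles at the origin → type 0 system.
K_p = lim_{s→0} G(s) = 20·20 / (5·16) = 5.
e_ss = 12/(1 + K_p) = 12/6 = 2.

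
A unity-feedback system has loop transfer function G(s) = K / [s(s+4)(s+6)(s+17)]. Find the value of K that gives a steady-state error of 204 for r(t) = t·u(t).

System type = 1 (one pole at s=0).
K_v = lim_{s→0} s·G(s) = K / (4·6·17) = (1/408)·K.
e_ss = 1/K_v = 204 ⇒ K_v = 1/204 ⇒ K = (1/204)/(1/408) = 2.

2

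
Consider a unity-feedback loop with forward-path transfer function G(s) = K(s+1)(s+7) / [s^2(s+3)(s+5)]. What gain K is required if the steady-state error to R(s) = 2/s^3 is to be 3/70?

100

The open loop has two poles at the origin → type 2 system.
K_a = lim_{s→0} s^2·G(s) = K·1·7 / (3·5) = (7/15)·K.
e_ss = 2/K_a = 3/70 ⇒ K_a = 140/3 ⇒ K = (140/3)/(7/15) = 100.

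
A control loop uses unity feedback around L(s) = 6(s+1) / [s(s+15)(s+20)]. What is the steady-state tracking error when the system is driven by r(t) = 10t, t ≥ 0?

System type = 1 (one pole at s=0).
K_v = lim_{s→0} s·L(s) = 6·1 / (15·20) = 0.02.
e_ss = 10/K_v = 10/0.02 = 500.

500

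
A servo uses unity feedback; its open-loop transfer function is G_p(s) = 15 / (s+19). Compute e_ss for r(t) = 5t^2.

infinity

The open loop has no poles at the origin → type 0 system.
For a type-0 system K_a = 0, so e_ss to a parabolic input is unbounded.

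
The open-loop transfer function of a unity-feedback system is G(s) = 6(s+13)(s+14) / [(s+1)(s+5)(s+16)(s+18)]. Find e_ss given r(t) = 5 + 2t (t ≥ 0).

G(s) has no factors of s in the denominator, so the system is type 0. Treating each term separately:
  • 5: e_ss = 5/(1+K_p) with K_p=91/120 → 600/211.
  • 2t: a type-0 system cannot track it, e_ss → ∞.
The unbounded component dominates.

infinity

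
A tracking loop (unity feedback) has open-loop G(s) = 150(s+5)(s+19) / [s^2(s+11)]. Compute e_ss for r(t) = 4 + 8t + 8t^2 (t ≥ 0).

G(s) has two factors of s in the denominator, so the system is type 2. Taking each input component in turn:
  • 4: tracked with zero error.
  • 8t: tracked with zero error.
  • 8t^2: e_ss = 16/K_a with K_a=14250/11 → 88/7125.
Total e_ss = 88/7125.

88/7125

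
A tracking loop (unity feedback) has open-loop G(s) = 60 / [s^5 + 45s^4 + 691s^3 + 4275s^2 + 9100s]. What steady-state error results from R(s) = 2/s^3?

Lowest-order denominator term is 9100s, so the open loop has 1 pole at the origin → type 1 system.
For a type-1 system K_a = 0, so e_ss to a parabolic input is unbounded.

infinity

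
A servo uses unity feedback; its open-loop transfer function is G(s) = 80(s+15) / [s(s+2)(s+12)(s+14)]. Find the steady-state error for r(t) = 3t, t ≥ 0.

0.84

System type = 1 (one pole at s=0).
K_v = lim_{s→0} s·G(s) = 80·15 / (2·12·14) = 25/7.
e_ss = 3/K_v = 3/(25/7) = 0.84.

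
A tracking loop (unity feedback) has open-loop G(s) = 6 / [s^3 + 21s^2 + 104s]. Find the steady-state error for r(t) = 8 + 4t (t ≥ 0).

208/3

The denominator has no term below 104s — 1 pole at s=0, type 1. By superposition:
  • 8: tracked with zero error.
  • 4t: e_ss = 4/K_v with K_v=3/52 → 208/3.
Total e_ss = 208/3.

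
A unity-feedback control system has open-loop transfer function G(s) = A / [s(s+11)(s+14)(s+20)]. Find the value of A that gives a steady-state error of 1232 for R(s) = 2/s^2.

5

One free integrator in G(s): this is a type 1 system.
K_v = lim_{s→0} s·G(s) = A / (11·14·20) = (1/3080)·A.
e_ss = 2/K_v = 1232 ⇒ K_v = 1/616 ⇒ A = (1/616)/(1/3080) = 5.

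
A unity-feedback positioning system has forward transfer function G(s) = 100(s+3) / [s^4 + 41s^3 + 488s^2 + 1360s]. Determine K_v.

15/68

Lowest-order denominator term is 1360s, so the open loop has 1 pole at the origin → type 1 system.
K_v = lim_{s→0} s·G(s) = 100·3 / 1360 = 15/68.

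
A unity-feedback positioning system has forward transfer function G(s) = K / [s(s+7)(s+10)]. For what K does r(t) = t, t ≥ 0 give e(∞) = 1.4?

50

System type = 1 (one pole at s=0).
K_v = lim_{s→0} s·G(s) = K / (7·10) = (1/70)·K.
e_ss = 1/K_v = 1.4 ⇒ K_v = 5/7 ⇒ K = (5/7)/(1/70) = 50.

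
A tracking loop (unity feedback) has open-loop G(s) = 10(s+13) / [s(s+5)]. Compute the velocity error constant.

26

System type = 1 (one pole at s=0).
K_v = lim_{s→0} s·G(s) = 10·13 / (5) = 26.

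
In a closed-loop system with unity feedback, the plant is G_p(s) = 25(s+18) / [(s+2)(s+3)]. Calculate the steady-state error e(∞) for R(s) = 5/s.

G_p(s) has no factors of s in the denominator, so the system is type 0.
K_p = lim_{s→0} G_p(s) = 25·18 / (2·3) = 75.
e_ss = 5/(1 + K_p) = 5/76.

5/76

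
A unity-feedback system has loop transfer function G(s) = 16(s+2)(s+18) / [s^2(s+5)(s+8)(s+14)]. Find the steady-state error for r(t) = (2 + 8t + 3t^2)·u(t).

35/6

Two free integrators in G(s): this is a type 2 system. Taking each input component in turn:
  • 2: tracked with zero error.
  • 8t: tracked with zero error.
  • 3t^2: e_ss = 6/K_a with K_a=36/35 → 35/6.
Total e_ss = 35/6.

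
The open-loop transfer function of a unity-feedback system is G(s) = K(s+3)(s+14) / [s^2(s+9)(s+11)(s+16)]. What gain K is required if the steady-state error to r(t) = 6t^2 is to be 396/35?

40

G(s) has two factors of s in the denominator, so the system is type 2.
K_a = lim_{s→0} s^2·G(s) = K·3·14 / (9·11·16) = (7/264)·K.
e_ss = 12/K_a = 396/35 ⇒ K_a = 35/33 ⇒ K = (35/33)/(7/264) = 40.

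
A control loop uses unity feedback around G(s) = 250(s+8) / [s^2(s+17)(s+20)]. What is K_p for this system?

infinity

K_p = lim_{s→0} G(s); with 2 poles at the origin the limit diverges, so K_p = ∞.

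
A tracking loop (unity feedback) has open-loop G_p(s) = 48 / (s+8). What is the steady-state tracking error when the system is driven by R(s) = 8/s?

No free integrators in G_p(s): this is a type 0 system.
K_p = lim_{s→0} G_p(s) = 48 / (8) = 6.
e_ss = 8/(1 + K_p) = 8/7.

8/7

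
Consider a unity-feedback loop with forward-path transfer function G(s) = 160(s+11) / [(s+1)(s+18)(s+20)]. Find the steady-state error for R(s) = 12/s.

The open loop has no poles at the origin → type 0 system.
K_p = lim_{s→0} G(s) = 160·11 / (1·18·20) = 44/9.
e_ss = 12/(1 + K_p) = 12/(53/9) = 108/53.

108/53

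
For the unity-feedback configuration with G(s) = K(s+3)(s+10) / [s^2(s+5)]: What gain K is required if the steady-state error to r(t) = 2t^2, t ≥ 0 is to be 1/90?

System type = 2 (two poles at s=0).
K_a = lim_{s→0} s^2·G(s) = K·3·10 / (5) = 6·K.
e_ss = 4/K_a = 1/90 ⇒ K_a = 360 ⇒ K = 360/6 = 60.

60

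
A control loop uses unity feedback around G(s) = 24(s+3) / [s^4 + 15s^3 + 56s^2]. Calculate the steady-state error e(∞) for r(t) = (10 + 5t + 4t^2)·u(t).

Factoring s^2 from the denominator leaves a polynomial with constant term 56, so the system is type 2. Taking each input component in turn:
  • 10: tracked with zero error.
  • 5t: tracked with zero error.
  • 4t^2: e_ss = 8/K_a with K_a=9/7 → 56/9.
Total e_ss = 56/9.

56/9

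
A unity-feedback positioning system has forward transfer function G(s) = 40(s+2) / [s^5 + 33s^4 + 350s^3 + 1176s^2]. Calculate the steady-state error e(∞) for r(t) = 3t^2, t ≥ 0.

88.2

Lowest-order denominator term is 1176s^2, so the open loop has 2 poles at the origin → type 2 system.
K_a = lim_{s→0} s^2·G(s) = 40·2 / 1176 = 10/147.
r(t) = 3t^2 gives R(s) = 6/s^3.
e_ss = 6/K_a = 6/(10/147) = 88.2.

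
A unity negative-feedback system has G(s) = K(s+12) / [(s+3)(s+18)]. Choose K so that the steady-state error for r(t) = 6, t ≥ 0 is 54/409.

No free integrators in G(s): this is a type 0 system.
K_p = lim_{s→0} G(s) = K·12 / (3·18) = (2/9)·K.
e_ss = 6/(1 + K_p) = 54/409 ⇒ 1 + (2/9)·K = 409/9 ⇒ K = 200.

200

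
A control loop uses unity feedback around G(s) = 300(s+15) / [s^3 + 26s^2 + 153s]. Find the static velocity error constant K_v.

500/17

The denominator has no term below 153s — 1 pole at s=0, type 1.
K_v = lim_{s→0} s·G(s) = 300·15 / 153 = 500/17.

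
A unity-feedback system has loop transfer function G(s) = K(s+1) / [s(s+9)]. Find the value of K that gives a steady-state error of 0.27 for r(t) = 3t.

100

The open loop has one pole at the origin → type 1 system.
K_v = lim_{s→0} s·G(s) = K·1 / (9) = (1/9)·K.
e_ss = 3/K_v = 0.27 ⇒ K_v = 100/9 ⇒ K = (100/9)/(1/9) = 100.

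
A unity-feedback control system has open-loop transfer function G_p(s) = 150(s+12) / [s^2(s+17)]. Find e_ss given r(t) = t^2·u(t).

17/900

The open loop has two poles at the origin → type 2 system.
K_a = lim_{s→0} s^2·G_p(s) = 150·12 / (17) = 1800/17.
r(t) = t^2 gives R(s) = 2/s^3.
e_ss = 2/K_a = 2/(1800/17) = 17/900.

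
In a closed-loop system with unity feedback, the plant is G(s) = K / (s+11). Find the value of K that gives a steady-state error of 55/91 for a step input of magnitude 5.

80

No free integrators in G(s): this is a type 0 system.
K_p = lim_{s→0} G(s) = K / (11) = (1/11)·K.
e_ss = 5/(1 + K_p) = 55/91 ⇒ 1 + (1/11)·K = 91/11 ⇒ K = 80.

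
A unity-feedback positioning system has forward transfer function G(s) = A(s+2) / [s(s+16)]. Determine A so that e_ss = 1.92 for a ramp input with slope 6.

25

System type = 1 (one pole at s=0).
K_v = lim_{s→0} s·G(s) = A·2 / (16) = 0.125·A.
e_ss = 6/K_v = 1.92 ⇒ K_v = 3.125 ⇒ A = 3.125/0.125 = 25.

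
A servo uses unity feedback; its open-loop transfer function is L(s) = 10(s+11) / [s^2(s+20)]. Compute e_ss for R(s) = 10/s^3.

System type = 2 (two poles at s=0).
K_a = lim_{s→0} s^2·L(s) = 10·11 / (20) = 5.5.
r(t) = 5t^2 gives R(s) = 10/s^3.
e_ss = 10/K_a = 10/5.5 = 20/11.

20/11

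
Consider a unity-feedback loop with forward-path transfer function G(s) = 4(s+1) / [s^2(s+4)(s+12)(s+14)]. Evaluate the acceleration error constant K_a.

Two free integrators in G(s): this is a type 2 system.
K_a = lim_{s→0} s^2·G(s) = 4·1 / (4·12·14) = 1/168.

1/168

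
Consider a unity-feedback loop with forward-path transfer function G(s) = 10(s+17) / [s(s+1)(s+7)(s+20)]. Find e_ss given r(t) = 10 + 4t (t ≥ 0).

One free integrator in G(s): this is a type 1 system. Treating each term separately:
  • 10: tracked with zero error.
  • 4t: e_ss = 4/K_v with K_v=17/14 → 56/17.
Total e_ss = 56/17.

56/17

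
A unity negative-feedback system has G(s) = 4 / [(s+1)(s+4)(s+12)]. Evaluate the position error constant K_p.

1/12

G(s) has no factors of s in the denominator, so the system is type 0.
K_p = lim_{s→0} G(s) = 4 / (1·4·12) = 1/12.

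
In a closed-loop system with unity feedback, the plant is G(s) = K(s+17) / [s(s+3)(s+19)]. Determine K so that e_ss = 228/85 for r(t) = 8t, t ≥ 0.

10

One free integrator in G(s): this is a type 1 system.
K_v = lim_{s→0} s·G(s) = K·17 / (3·19) = (17/57)·K.
e_ss = 8/K_v = 228/85 ⇒ K_v = 170/57 ⇒ K = (170/57)/(17/57) = 10.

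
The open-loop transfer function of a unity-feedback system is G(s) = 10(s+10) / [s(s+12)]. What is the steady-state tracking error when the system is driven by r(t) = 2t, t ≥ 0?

G(s) has one factor of s in the denominator, so the system is type 1.
K_v = lim_{s→0} s·G(s) = 10·10 / (12) = 25/3.
e_ss = 2/K_v = 2/(25/3) = 0.24.

0.24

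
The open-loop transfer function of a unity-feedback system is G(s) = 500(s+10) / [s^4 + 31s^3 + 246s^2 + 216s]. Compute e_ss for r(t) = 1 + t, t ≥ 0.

Lowest-order denominator term is 216s, so the open loop has 1 pole at the origin → type 1 system. Taking each input component in turn:
  • 1: tracked with zero error.
  • t: e_ss = 1/K_v with K_v=625/27 → 0.0432.
Total e_ss = 0.0432.

0.0432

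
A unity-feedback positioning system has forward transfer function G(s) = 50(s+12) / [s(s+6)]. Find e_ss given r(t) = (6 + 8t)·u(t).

0.08

One free integrator in G(s): this is a type 1 system. By superposition:
  • 6: tracked with zero error.
  • 8t: e_ss = 8/K_v with K_v=100 → 0.08.
Total e_ss = 0.08.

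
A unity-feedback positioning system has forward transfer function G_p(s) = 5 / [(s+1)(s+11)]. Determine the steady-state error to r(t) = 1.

G_p(s) has no factors of s in the denominator, so the system is type 0.
K_p = lim_{s→0} G_p(s) = 5 / (1·11) = 5/11.
e_ss = 1/(1 + K_p) = 1/(16/11) = 0.6875.

0.6875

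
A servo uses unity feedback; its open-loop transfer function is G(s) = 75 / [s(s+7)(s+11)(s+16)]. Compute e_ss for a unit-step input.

0

The open loop has one pole at the origin → type 1 system.
K_p = ∞ for a type-1 system; e_ss to a step is zero.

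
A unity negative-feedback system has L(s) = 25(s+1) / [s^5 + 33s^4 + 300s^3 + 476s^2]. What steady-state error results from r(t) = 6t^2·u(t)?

228.48

Lowest-order denominator term is 476s^2, so the open loop has 2 poles at the origin → type 2 system.
K_a = lim_{s→0} s^2·L(s) = 25·1 / 476 = 25/476.
r(t) = 6t^2 gives R(s) = 12/s^3.
e_ss = 12/K_a = 12/(25/476) = 228.48.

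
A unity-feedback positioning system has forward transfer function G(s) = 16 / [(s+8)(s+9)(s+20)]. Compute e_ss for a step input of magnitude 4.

The open loop has no poles at the origin → type 0 system.
K_p = lim_{s→0} G(s) = 16 / (8·9·20) = 1/90.
e_ss = 4/(1 + K_p) = 4/(91/90) = 360/91.

360/91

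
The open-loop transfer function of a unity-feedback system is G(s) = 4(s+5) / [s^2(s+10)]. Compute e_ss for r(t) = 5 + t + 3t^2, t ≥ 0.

System type = 2 (two poles at s=0). By superposition:
  • 5: tracked with zero error.
  • t: tracked with zero error.
  • 3t^2: e_ss = 6/K_a with K_a=2 → 3.
Total e_ss = 3.

3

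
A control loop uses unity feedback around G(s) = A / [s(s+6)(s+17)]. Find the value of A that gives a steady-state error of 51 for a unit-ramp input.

System type = 1 (one pole at s=0).
K_v = lim_{s→0} s·G(s) = A / (6·17) = (1/102)·A.
e_ss = 1/K_v = 51 ⇒ K_v = 1/51 ⇒ A = (1/51)/(1/102) = 2.

2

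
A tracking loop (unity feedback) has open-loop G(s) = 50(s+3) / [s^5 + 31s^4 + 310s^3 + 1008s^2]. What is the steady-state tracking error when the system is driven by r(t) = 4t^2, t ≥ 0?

53.76

The denominator has no term below 1008s^2 — 2 poles at s=0, type 2.
K_a = lim_{s→0} s^2·G(s) = 50·3 / 1008 = 25/168.
r(t) = 4t^2 gives R(s) = 8/s^3.
e_ss = 8/K_a = 8/(25/168) = 53.76.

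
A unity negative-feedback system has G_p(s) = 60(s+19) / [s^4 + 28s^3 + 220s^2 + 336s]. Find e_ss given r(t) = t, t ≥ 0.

28/95

Factoring s from the denominator leaves a polynomial with constant term 336, so the system is type 1.
K_v = lim_{s→0} s·G_p(s) = 60·19 / 336 = 95/28.
e_ss = 1/K_v = 1/(95/28) = 28/95.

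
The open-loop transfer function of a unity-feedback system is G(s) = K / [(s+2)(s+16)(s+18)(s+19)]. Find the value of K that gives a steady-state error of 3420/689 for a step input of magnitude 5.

80

System type = 0 (no poles at s=0).
K_p = lim_{s→0} G(s) = K / (2·16·18·19) = (1/10944)·K.
e_ss = 5/(1 + K_p) = 3420/689 ⇒ 1 + (1/10944)·K = 689/684 ⇒ K = 80.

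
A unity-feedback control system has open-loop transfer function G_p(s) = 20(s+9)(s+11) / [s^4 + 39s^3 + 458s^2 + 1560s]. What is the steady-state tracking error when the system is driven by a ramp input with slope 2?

52/33

Lowest-order denominator term is 1560s, so the open loop has 1 pole at the origin → type 1 system.
K_v = lim_{s→0} s·G_p(s) = 20·9·11 / 1560 = 33/26.
e_ss = 2/K_v = 2/(33/26) = 52/33.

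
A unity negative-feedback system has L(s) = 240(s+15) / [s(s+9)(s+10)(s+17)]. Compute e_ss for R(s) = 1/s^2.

0.425

System type = 1 (one pole at s=0).
K_v = lim_{s→0} s·L(s) = 240·15 / (9·10·17) = 40/17.
e_ss = 1/K_v = 1/(40/17) = 0.425.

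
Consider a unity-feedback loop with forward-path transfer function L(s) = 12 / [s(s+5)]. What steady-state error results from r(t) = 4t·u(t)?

5/3

One free integrator in L(s): this is a type 1 system.
K_v = lim_{s→0} s·L(s) = 12 / (5) = 2.4.
e_ss = 4/K_v = 4/2.4 = 5/3.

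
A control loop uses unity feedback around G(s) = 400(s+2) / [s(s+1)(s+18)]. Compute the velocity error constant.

One free integrator in G(s): this is a type 1 system.
K_v = lim_{s→0} s·G(s) = 400·2 / (1·18) = 400/9.

400/9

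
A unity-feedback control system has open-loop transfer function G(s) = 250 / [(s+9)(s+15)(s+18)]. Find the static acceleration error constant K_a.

0

G(s) has no factors of s in the denominator, so the system is type 0.
K_a = lim_{s→0} s^2·G(s) = 0 (the extra factor of s kills the finite limit).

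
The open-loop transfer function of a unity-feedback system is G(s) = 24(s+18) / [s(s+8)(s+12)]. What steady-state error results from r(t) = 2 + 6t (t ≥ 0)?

System type = 1 (one pole at s=0). By superposition:
  • 2: tracked with zero error.
  • 6t: e_ss = 6/K_v with K_v=4.5 → 4/3.
Total e_ss = 4/3.

4/3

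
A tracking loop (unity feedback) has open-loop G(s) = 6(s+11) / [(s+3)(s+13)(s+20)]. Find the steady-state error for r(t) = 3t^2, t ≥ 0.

System type = 0 (no poles at s=0).
K_a = lim_{s→0} s^2·G(s) = 0; the steady-state error to this parabolic input grows without bound.

infinity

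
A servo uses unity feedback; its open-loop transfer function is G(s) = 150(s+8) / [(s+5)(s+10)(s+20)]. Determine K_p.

The open loop has no poles at the origin → type 0 system.
K_p = lim_{s→0} G(s) = 150·8 / (5·10·20) = 1.2.

1.2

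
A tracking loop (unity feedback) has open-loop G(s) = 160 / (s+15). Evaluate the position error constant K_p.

32/3

System type = 0 (no poles at s=0).
K_p = lim_{s→0} G(s) = 160 / (15) = 32/3.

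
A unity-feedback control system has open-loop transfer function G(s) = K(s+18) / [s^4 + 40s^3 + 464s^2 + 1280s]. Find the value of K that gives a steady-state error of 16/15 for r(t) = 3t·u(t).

200

Lowest-order denominator term is 1280s, so the open loop has 1 pole at the origin → type 1 system.
K_v = lim_{s→0} s·G(s) = K·18 / 1280 = (9/640)·K.
e_ss = 3/K_v = 16/15 ⇒ K_v = 2.8125 ⇒ K = 2.8125/(9/640) = 200.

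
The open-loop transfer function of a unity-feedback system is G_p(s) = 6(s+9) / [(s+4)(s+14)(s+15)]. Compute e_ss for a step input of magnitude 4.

560/149

The open loop has no poles at the origin → type 0 system.
K_p = lim_{s→0} G_p(s) = 6·9 / (4·14·15) = 9/140.
e_ss = 4/(1 + K_p) = 4/(149/140) = 560/149.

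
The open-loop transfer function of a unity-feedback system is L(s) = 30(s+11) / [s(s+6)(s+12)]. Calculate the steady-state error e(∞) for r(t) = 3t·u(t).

36/55

L(s) has one factor of s in the denominator, so the system is type 1.
K_v = lim_{s→0} s·L(s) = 30·11 / (6·12) = 55/12.
e_ss = 3/K_v = 3/(55/12) = 36/55.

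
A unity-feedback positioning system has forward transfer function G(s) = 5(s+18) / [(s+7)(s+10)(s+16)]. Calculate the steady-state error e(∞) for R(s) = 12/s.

G(s) has no factors of s in the denominator, so the system is type 0.
K_p = lim_{s→0} G(s) = 5·18 / (7·10·16) = 9/112.
e_ss = 12/(1 + K_p) = 12/(121/112) = 1344/121.

1344/121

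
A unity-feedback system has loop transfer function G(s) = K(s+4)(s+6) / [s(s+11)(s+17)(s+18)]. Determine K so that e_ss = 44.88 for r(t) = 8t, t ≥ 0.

25

System type = 1 (one pole at s=0).
K_v = lim_{s→0} s·G(s) = K·4·6 / (11·17·18) = (4/561)·K.
e_ss = 8/K_v = 44.88 ⇒ K_v = 100/561 ⇒ K = (100/561)/(4/561) = 25.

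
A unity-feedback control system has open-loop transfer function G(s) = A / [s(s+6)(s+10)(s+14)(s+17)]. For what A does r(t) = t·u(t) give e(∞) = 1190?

12

System type = 1 (one pole at s=0).
K_v = lim_{s→0} s·G(s) = A / (6·10·14·17) = (1/14280)·A.
e_ss = 1/K_v = 1190 ⇒ K_v = 1/1190 ⇒ A = (1/1190)/(1/14280) = 12.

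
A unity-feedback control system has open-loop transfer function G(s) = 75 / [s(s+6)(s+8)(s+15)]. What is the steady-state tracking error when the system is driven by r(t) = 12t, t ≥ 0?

G(s) has one factor of s in the denominator, so the system is type 1.
K_v = lim_{s→0} s·G(s) = 75 / (6·8·15) = 5/48.
e_ss = 12/K_v = 12/(5/48) = 115.2.

115.2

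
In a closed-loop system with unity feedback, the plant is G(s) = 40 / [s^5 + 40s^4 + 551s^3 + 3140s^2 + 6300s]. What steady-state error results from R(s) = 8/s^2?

Factoring s from the denominator leaves a polynomial with constant term 6300, so the system is type 1.
K_v = lim_{s→0} s·G(s) = 40 / 6300 = 2/315.
e_ss = 8/K_v = 8/(2/315) = 1260.

1260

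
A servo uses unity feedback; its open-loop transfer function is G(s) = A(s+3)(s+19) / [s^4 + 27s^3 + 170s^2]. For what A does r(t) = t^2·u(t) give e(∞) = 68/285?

25

Lowest-order denominator term is 170s^2, so the open loop has 2 poles at the origin → type 2 system.
K_a = lim_{s→0} s^2·G(s) = A·3·19 / 170 = (57/170)·A.
e_ss = 2/K_a = 68/285 ⇒ K_a = 285/34 ⇒ A = (285/34)/(57/170) = 25.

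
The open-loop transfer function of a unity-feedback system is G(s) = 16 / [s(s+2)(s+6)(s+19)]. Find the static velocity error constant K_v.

4/57

One free integrator in G(s): this is a type 1 system.
K_v = lim_{s→0} s·G(s) = 16 / (2·6·19) = 4/57.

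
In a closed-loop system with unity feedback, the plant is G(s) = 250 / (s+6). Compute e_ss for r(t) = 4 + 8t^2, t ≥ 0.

infinity

No free integrators in G(s): this is a type 0 system. By superposition:
  • 4: e_ss = 4/(1+K_p) with K_p=125/3 → 3/32.
  • 8t^2: a type-0 system cannot track it, e_ss → ∞.
The unbounded component dominates.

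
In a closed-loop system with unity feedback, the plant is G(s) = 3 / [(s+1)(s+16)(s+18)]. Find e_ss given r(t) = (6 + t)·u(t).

infinity

No free integrators in G(s): this is a type 0 system. By superposition:
  • 6: e_ss = 6/(1+K_p) with K_p=1/96 → 576/97.
  • t: a type-0 system cannot track it, e_ss → ∞.
The unbounded component dominates.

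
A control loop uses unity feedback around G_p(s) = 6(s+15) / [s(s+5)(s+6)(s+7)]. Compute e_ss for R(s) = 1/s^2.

G_p(s) has one factor of s in the denominator, so the system is type 1.
K_v = lim_{s→0} s·G_p(s) = 6·15 / (5·6·7) = 3/7.
e_ss = 1/K_v = 1/(3/7) = 7/3.

7/3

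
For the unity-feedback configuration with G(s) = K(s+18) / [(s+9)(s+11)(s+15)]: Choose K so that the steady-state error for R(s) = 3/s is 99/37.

G(s) has no factors of s in the denominator, so the system is type 0.
K_p = lim_{s→0} G(s) = K·18 / (9·11·15) = (2/165)·K.
e_ss = 3/(1 + K_p) = 99/37 ⇒ 1 + (2/165)·K = 37/33 ⇒ K = 10.

10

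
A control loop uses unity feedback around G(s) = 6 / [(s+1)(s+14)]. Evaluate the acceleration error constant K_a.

0

System type = 0 (no poles at s=0).
K_a = lim_{s→0} s^2·G(s) = 0 (the extra factor of s kills the finite limit).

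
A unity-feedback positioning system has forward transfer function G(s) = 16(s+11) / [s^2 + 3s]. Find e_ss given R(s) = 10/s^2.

Factoring s from the denominator leaves a polynomial with constant term 3, so the system is type 1.
K_v = lim_{s→0} s·G(s) = 16·11 / 3 = 176/3.
e_ss = 10/K_v = 10/(176/3) = 15/88.

15/88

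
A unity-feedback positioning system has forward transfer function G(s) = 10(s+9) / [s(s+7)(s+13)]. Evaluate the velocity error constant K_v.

G(s) has one factor of s in the denominator, so the system is type 1.
K_v = lim_{s→0} s·G(s) = 10·9 / (7·13) = 90/91.

90/91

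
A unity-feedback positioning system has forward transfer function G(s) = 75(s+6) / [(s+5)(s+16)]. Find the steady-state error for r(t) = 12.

96/53

System type = 0 (no poles at s=0).
K_p = lim_{s→0} G(s) = 75·6 / (5·16) = 5.625.
e_ss = 12/(1 + K_p) = 12/6.625 = 96/53.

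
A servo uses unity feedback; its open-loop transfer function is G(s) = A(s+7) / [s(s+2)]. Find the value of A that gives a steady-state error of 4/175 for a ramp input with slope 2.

25

The open loop has one pole at the origin → type 1 system.
K_v = lim_{s→0} s·G(s) = A·7 / (2) = 3.5·A.
e_ss = 2/K_v = 4/175 ⇒ K_v = 87.5 ⇒ A = 87.5/3.5 = 25.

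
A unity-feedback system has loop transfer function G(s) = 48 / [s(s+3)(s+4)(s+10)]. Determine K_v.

The open loop has one pole at the origin → type 1 system.
K_v = lim_{s→0} s·G(s) = 48 / (3·4·10) = 0.4.

0.4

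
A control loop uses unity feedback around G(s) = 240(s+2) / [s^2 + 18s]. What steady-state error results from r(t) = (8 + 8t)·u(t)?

0.3

The denominator has no term below 18s — 1 pole at s=0, type 1. Treating each term separately:
  • 8: tracked with zero error.
  • 8t: e_ss = 8/K_v with K_v=80/3 → 0.3.
Total e_ss = 0.3.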